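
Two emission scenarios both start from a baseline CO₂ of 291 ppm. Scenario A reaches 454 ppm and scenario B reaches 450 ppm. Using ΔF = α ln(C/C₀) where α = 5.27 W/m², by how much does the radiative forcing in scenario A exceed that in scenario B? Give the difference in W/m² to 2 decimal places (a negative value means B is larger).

ΔF_A − ΔF_B = 0.05 W/m²

ΔF_A = 5.27 ln(454/291) = 5.27 × 0.44477 = 2.3439 W/m².
ΔF_B = 5.27 ln(450/291) = 5.27 × 0.43592 = 2.2973 W/m².
Difference: 2.3439 − 2.2973 = 0.0466 W/m².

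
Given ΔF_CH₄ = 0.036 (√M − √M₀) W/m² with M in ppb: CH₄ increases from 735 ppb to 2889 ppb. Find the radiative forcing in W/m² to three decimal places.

ΔF = 0.959 W/m²

CH₄: 0.036 × (√2889 − √735) = 0.036 × (53.7494 − 27.1109) = 0.036 × 26.6385 = 0.9590 W/m².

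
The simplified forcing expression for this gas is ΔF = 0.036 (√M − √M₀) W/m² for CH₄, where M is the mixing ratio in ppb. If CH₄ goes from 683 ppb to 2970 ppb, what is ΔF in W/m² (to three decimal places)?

CH₄: 0.036 × (√2970 − √683) = 0.036 × (54.4977 − 26.1343) = 0.036 × 28.3634 = 1.0211 W/m².

ΔF = 1.021 W/m²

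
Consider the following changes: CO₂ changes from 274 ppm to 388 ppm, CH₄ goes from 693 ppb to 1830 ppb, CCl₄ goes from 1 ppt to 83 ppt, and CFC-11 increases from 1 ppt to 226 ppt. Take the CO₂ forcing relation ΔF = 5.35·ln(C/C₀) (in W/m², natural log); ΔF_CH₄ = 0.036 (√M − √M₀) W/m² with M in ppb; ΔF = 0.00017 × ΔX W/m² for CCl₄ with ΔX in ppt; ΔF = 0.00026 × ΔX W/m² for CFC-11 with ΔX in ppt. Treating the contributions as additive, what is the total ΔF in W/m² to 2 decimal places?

ΔF = 2.53 W/m²

CO₂: 5.35 × ln(388/274) = 5.35 × ln(1.41606) = 5.35 × 0.34788 = 1.8612 W/m².
CH₄: 0.036 × (√1830 − √693) = 0.036 × (42.7785 − 26.3249) = 0.036 × 16.4536 = 0.5923 W/m².
CCl₄: ΔF = 0.00017 × (83 − 1) = 0.00017 × 82 = 0.0139 W/m².
CFC-11: ΔF = 0.00026 × (226 − 1) = 0.00026 × 225 = 0.0585 W/m².
Total ΔF = 1.8612 + 0.5923 + 0.0139 + 0.0585 = 2.5259 W/m².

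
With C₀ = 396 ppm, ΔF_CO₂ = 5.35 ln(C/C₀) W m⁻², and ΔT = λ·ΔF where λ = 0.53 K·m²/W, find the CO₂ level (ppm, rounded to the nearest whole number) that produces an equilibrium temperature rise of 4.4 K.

Required forcing: ΔF = ΔT/λ = 4.4/0.53 = 8.3019 W/m².
Then ln(C/396) = ΔF/5.35 = 8.3019/5.35 = 1.55176.
So C = 396 × e^1.55176 = 396 × 4.71977 = 1869.03 ppm.

C ≈ 1869 ppm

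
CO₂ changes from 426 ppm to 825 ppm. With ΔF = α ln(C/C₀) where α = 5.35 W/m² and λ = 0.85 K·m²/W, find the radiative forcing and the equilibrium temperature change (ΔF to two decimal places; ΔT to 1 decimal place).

ΔF = 3.54 W/m²; ΔT = 3.0 K

CO₂: 5.35 × ln(825/426) = 5.35 × ln(1.93662) = 5.35 × 0.66094 = 3.5360 W/m².
ΔT = λ ΔF = 0.85 × 3.54 = 3.0090 K.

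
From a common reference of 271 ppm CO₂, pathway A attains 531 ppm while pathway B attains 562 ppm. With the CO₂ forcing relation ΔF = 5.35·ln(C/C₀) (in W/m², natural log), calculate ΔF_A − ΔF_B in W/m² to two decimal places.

ΔF_A − ΔF_B = -0.30 W/m²

ΔF_A = 5.35 ln(531/271) = 5.35 × 0.67264 = 3.5986 W/m².
ΔF_B = 5.35 ln(562/271) = 5.35 × 0.72938 = 3.9022 W/m².
Difference: 3.5986 − 3.9022 = -0.3036 W/m².
(Equivalently, ΔF_A − ΔF_B = 5.35 ln(531/562) = 5.35 × -0.05674 = -0.3036 W/m².)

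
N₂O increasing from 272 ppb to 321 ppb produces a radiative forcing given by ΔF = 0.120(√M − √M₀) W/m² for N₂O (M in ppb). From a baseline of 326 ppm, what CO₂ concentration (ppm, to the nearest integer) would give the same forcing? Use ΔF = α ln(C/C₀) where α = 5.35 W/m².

N₂O forcing: 0.120 × (√321 − √272) = 0.120 × (17.9165 − 16.4924) = 0.120 × 1.4241 = 0.17089 W/m².
Set 5.35 ln(C/326) = 0.17089: ln(C/326) = 0.17089/5.35 = 0.03194, so C = 326 × e^0.03194 = 326 × 1.03246 = 336.58 ppm.

C ≈ 337 ppm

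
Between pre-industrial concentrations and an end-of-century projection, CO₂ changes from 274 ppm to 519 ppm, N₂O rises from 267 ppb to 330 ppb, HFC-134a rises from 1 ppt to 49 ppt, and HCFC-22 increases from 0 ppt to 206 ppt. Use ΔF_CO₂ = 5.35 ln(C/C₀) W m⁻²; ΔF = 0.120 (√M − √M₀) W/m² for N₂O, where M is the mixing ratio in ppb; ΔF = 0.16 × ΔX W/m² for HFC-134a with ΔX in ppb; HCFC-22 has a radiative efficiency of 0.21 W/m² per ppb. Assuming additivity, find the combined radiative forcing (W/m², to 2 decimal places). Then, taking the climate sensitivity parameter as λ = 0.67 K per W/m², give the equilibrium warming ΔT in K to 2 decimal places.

ΔF = 3.69 W/m²; ΔT = 2.47 K

CO₂: 5.35 × ln(519/274) = 5.35 × ln(1.89416) = 5.35 × 0.63878 = 3.4175 W/m².
N₂O: 0.120 × (√330 − √267) = 0.120 × (18.1659 − 16.3401) = 0.120 × 1.8258 = 0.2191 W/m².
HFC-134a: Δ = 49 − 1 = 48 ppt = 0.048 ppb; ΔF = 0.16 × 0.048 = 0.0077 W/m².
HCFC-22: Δ = 206 − 0 = 206 ppt = 0.206 ppb; ΔF = 0.21 × 0.206 = 0.0433 W/m².
Total ΔF = 3.4175 + 0.2191 + 0.0077 + 0.0433 = 3.6876 W/m².
ΔT = λ ΔF = 0.67 × 3.69 = 2.4723 K.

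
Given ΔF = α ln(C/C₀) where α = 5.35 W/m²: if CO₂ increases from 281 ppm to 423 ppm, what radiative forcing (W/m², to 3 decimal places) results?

CO₂: 5.35 × ln(423/281) = 5.35 × ln(1.50534) = 5.35 × 0.40902 = 2.1883 W/m².

ΔF = 2.188 W/m²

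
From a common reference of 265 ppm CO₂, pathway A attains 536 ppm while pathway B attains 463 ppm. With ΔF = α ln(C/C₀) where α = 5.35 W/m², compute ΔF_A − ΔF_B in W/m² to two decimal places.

ΔF_A = 5.35 ln(536/265) = 5.35 × 0.70440 = 3.7685 W/m².
ΔF_B = 5.35 ln(463/265) = 5.35 × 0.55800 = 2.9853 W/m².
Difference: 3.7685 − 2.9853 = 0.7832 W/m².

ΔF_A − ΔF_B = 0.78 W/m²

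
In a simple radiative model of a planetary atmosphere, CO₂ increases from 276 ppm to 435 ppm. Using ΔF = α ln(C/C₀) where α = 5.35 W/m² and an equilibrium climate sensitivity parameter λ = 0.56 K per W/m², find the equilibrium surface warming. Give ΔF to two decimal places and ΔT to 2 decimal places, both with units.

CO₂: 5.35 × ln(435/276) = 5.35 × ln(1.57609) = 5.35 × 0.45495 = 2.4340 W/m².
ΔT = λ ΔF = 0.56 × 2.43 = 1.3608 K.

ΔF = 2.43 W/m²; ΔT = 1.36 K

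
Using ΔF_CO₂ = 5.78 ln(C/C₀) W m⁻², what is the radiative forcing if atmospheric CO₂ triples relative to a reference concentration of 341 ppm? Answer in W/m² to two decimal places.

ΔF = 5.78 × ln(3) = 5.78 × 1.09861 = 6.3500 W/m².

ΔF = 6.35 W/m²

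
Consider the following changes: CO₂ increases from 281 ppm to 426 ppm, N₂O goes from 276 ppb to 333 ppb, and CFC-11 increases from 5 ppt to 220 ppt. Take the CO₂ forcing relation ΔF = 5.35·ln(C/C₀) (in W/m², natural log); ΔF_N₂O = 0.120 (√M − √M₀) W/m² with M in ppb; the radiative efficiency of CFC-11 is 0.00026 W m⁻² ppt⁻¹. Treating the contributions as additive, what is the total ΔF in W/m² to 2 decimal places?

ΔF = 2.48 W/m²

CO₂: 5.35 × ln(426/281) = 5.35 × ln(1.51601) = 5.35 × 0.41608 = 2.2260 W/m².
N₂O: 0.120 × (√333 − √276) = 0.120 × (18.2483 − 16.6132) = 0.120 × 1.6351 = 0.1962 W/m².
CFC-11: ΔF = 0.00026 × (220 − 5) = 0.00026 × 215 = 0.0559 W/m².
Total ΔF = 2.2260 + 0.1962 + 0.0559 = 2.4781 W/m².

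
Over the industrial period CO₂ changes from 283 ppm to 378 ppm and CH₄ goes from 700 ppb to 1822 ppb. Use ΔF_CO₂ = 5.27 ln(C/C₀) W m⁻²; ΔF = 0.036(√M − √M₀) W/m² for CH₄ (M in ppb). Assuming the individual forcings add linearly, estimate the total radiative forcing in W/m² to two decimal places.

ΔF = 2.11 W/m²

CO₂: 5.27 × ln(378/283) = 5.27 × ln(1.33569) = 5.27 × 0.28945 = 1.5254 W/m².
CH₄: 0.036 × (√1822 − √700) = 0.036 × (42.6849 − 26.4575) = 0.036 × 16.2274 = 0.5842 W/m².
Total ΔF = 1.5254 + 0.5842 = 2.1096 W/m².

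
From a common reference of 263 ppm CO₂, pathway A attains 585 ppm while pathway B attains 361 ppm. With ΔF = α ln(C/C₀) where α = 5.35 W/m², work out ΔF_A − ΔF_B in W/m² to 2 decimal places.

ΔF_A = 5.35 ln(585/263) = 5.35 × 0.79946 = 4.2771 W/m².
ΔF_B = 5.35 ln(361/263) = 5.35 × 0.31672 = 1.6945 W/m².
Difference: 4.2771 − 1.6945 = 2.5826 W/m².

ΔF_A − ΔF_B = 2.58 W/m²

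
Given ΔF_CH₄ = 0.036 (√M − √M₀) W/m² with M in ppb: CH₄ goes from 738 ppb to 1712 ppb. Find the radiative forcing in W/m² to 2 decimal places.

ΔF = 0.51 W/m²

CH₄: 0.036 × (√1712 − √738) = 0.036 × (41.3763 − 27.1662) = 0.036 × 14.2101 = 0.5116 W/m².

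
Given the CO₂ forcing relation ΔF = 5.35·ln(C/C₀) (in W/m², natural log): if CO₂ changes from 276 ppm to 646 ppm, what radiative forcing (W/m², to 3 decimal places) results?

ΔF = 4.550 W/m²

CO₂: 5.35 × ln(646/276) = 5.35 × ln(2.34058) = 5.35 × 0.85040 = 4.5496 W/m².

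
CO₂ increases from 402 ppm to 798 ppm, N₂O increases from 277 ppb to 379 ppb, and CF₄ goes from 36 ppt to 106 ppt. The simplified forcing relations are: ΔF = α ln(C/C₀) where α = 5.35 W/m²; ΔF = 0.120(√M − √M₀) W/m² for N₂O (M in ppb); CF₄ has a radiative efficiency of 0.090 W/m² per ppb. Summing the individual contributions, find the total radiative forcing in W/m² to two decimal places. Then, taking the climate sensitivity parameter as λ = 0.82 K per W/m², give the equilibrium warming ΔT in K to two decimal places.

ΔF = 4.01 W/m²; ΔT = 3.29 K

CO₂: 5.35 × ln(798/402) = 5.35 × ln(1.98507) = 5.35 × 0.68565 = 3.6682 W/m².
N₂O: 0.120 × (√379 − √277) = 0.120 × (19.4679 − 16.6433) = 0.120 × 2.8246 = 0.3390 W/m².
CF₄: Δ = 106 − 36 = 70 ppt = 0.070 ppb; ΔF = 0.090 × 0.070 = 0.0063 W/m².
Total ΔF = 3.6682 + 0.3390 + 0.0063 = 4.0135 W/m².
ΔT = λ ΔF = 0.82 × 4.01 = 3.2882 K.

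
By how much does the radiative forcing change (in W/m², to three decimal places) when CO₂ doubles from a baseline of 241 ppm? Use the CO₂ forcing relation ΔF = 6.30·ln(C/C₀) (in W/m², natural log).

Because the forcing depends only on the ratio C/C₀, the initial concentration does not enter.
ΔF = 6.30 × ln(2) = 6.30 × 0.69315 = 4.3668 W/m².

ΔF = 4.367 W/m²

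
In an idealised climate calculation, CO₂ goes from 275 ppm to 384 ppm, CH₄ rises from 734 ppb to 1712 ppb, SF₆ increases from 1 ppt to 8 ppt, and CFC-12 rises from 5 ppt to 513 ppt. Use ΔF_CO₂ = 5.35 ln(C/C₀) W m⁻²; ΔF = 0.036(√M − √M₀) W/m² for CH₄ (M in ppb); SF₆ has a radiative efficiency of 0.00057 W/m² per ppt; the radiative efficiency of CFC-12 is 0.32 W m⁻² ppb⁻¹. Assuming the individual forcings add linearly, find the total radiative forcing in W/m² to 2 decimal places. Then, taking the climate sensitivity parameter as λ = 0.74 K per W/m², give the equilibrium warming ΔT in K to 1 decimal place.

CO₂: 5.35 × ln(384/275) = 5.35 × ln(1.39636) = 5.35 × 0.33387 = 1.7862 W/m².
CH₄: 0.036 × (√1712 − √734) = 0.036 × (41.3763 − 27.0924) = 0.036 × 14.2839 = 0.5142 W/m².
SF₆: ΔF = 0.00057 × (8 − 1) = 0.00057 × 7 = 0.0040 W/m².
CFC-12: Δ = 513 − 5 = 508 ppt = 0.508 ppb; ΔF = 0.32 × 0.508 = 0.1626 W/m².
Total ΔF = 1.7862 + 0.5142 + 0.0040 + 0.1626 = 2.4670 W/m².
ΔT = λ ΔF = 0.74 × 2.47 = 1.8278 K.

ΔF = 2.47 W/m²; ΔT = 1.8 K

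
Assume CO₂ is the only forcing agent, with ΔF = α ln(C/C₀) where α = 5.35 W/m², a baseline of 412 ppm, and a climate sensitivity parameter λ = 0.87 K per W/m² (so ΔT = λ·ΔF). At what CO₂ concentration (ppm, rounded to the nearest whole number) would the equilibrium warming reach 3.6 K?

C ≈ 893 ppm

Required forcing: ΔF = ΔT/λ = 3.6/0.87 = 4.1379 W/m².
Then ln(C/412) = ΔF/5.35 = 4.1379/5.35 = 0.77344.
So C = 412 × e^0.77344 = 412 × 2.16721 = 892.89 ppm.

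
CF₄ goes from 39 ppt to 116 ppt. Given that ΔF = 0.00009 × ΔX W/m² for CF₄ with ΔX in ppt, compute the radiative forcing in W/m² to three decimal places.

ΔF = 0.007 W/m²

CF₄: ΔF = 0.00009 × (116 − 39) = 0.00009 × 77 = 0.0069 W/m².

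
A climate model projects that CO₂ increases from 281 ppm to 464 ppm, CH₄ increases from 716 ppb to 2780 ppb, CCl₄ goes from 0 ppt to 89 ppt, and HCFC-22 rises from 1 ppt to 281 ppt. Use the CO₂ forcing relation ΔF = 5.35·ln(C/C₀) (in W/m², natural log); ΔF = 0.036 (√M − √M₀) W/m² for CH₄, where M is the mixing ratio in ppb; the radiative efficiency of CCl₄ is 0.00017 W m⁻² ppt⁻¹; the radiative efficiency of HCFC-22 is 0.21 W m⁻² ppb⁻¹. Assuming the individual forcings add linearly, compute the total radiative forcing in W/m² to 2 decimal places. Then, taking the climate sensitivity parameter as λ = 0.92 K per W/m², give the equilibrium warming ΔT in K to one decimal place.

ΔF = 3.69 W/m²; ΔT = 3.4 K

CO₂: 5.35 × ln(464/281) = 5.35 × ln(1.65125) = 5.35 × 0.50153 = 2.6832 W/m².
CH₄: 0.036 × (√2780 − √716) = 0.036 × (52.7257 − 26.7582) = 0.036 × 25.9675 = 0.9348 W/m².
CCl₄: ΔF = 0.00017 × (89 − 0) = 0.00017 × 89 = 0.0151 W/m².
HCFC-22: Δ = 281 − 1 = 280 ppt = 0.280 ppb; ΔF = 0.21 × 0.280 = 0.0588 W/m².
Total ΔF = 2.6832 + 0.9348 + 0.0151 + 0.0588 = 3.6919 W/m².
ΔT = λ ΔF = 0.92 × 3.69 = 3.3948 K.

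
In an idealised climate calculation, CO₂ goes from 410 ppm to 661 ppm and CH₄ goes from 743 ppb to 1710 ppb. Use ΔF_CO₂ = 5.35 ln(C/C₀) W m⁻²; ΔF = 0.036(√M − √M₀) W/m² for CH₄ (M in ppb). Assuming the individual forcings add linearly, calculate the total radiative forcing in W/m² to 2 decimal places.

CO₂: 5.35 × ln(661/410) = 5.35 × ln(1.61220) = 5.35 × 0.47760 = 2.5552 W/m².
CH₄: 0.036 × (√1710 − √743) = 0.036 × (41.3521 − 27.2580) = 0.036 × 14.0941 = 0.5074 W/m².
Total ΔF = 2.5552 + 0.5074 = 3.0626 W/m².

ΔF = 3.06 W/m²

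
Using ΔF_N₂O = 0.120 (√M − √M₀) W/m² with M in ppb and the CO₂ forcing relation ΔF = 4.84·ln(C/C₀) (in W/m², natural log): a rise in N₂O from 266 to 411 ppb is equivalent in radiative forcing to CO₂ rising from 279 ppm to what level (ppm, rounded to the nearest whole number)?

N₂O forcing: 0.120 × (√411 − √266) = 0.120 × (20.2731 − 16.3095) = 0.120 × 3.9636 = 0.47563 W/m².
Set 4.84 ln(C/279) = 0.47563: ln(C/279) = 0.47563/4.84 = 0.09827, so C = 279 × e^0.09827 = 279 × 1.10326 = 307.81 ppm.

C ≈ 308 ppm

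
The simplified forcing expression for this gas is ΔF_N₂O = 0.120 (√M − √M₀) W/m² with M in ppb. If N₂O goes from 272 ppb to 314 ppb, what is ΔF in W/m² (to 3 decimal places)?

N₂O: 0.120 × (√314 − √272) = 0.120 × (17.7200 − 16.4924) = 0.120 × 1.2276 = 0.1473 W/m².

ΔF = 0.147 W/m²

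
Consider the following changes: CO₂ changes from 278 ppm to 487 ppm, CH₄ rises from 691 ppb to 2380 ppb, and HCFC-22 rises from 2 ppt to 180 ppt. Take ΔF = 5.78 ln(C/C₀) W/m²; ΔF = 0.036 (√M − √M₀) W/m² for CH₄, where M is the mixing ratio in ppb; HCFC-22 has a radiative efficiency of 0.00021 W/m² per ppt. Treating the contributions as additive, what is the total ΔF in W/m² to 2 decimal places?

ΔF = 4.09 W/m²

CO₂: 5.78 × ln(487/278) = 5.78 × ln(1.75180) = 5.78 × 0.56064 = 3.2405 W/m².
CH₄: 0.036 × (√2380 − √691) = 0.036 × (48.7852 − 26.2869) = 0.036 × 22.4983 = 0.8099 W/m².
HCFC-22: ΔF = 0.00021 × (180 − 2) = 0.00021 × 178 = 0.0374 W/m².
Total ΔF = 3.2405 + 0.8099 + 0.0374 = 4.0878 W/m².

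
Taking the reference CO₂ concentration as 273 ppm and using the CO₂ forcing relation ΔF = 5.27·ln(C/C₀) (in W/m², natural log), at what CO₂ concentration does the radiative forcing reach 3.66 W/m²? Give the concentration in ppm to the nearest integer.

C ≈ 547 ppm

Set 5.27 ln(C/273) = 3.66, so ln(C/273) = 3.66/5.27 = 0.69450.
Then C/273 = e^0.69450 = 2.00271, giving C = 273 × 2.00271 = 546.74 ppm.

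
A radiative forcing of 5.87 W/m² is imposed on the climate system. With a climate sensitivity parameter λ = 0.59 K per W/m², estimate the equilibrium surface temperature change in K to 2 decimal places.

ΔT = λ ΔF = 0.59 × 5.87 = 3.4633 K.

ΔT = 3.46 K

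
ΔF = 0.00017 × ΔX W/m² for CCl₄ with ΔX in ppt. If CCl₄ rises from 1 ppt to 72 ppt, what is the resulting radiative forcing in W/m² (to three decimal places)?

CCl₄: ΔF = 0.00017 × (72 − 1) = 0.00017 × 71 = 0.0121 W/m².

ΔF = 0.012 W/m²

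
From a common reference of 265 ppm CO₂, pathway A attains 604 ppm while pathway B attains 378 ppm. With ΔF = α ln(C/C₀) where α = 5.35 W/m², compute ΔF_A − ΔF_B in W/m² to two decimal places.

ΔF_A − ΔF_B = 2.51 W/m²

ΔF_A = 5.35 ln(604/265) = 5.35 × 0.82384 = 4.4075 W/m².
ΔF_B = 5.35 ln(378/265) = 5.35 × 0.35516 = 1.9001 W/m².
Difference: 4.4075 − 1.9001 = 2.5074 W/m².
(Equivalently, ΔF_A − ΔF_B = 5.35 ln(604/378) = 5.35 × 0.46868 = 2.5074 W/m².)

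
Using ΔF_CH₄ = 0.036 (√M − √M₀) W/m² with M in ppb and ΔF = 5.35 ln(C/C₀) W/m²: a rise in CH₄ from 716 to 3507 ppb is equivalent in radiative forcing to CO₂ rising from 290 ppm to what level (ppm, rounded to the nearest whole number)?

C ≈ 361 ppm

CH₄ forcing: 0.036 × (√3507 − √716) = 0.036 × (59.2199 − 26.7582) = 0.036 × 32.4617 = 1.16862 W/m².
Set 5.35 ln(C/290) = 1.16862: ln(C/290) = 1.16862/5.35 = 0.21843, so C = 290 × e^0.21843 = 290 × 1.24412 = 360.79 ppm.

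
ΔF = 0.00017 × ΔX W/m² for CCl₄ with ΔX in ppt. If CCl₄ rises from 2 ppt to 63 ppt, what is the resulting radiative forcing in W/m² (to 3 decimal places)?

ΔF = 0.010 W/m²

CCl₄: ΔF = 0.00017 × (63 − 2) = 0.00017 × 61 = 0.0104 W/m².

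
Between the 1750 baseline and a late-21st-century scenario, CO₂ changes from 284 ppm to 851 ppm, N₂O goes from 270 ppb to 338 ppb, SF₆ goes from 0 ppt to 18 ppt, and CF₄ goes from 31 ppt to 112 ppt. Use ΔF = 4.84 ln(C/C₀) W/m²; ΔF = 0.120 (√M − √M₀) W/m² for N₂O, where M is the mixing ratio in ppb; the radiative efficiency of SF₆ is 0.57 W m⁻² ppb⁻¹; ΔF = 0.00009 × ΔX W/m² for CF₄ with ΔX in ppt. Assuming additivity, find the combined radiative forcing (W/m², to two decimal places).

ΔF = 5.56 W/m²

CO₂: 4.84 × ln(851/284) = 4.84 × ln(2.99648) = 4.84 × 1.09744 = 5.3116 W/m².
N₂O: 0.120 × (√338 − √270) = 0.120 × (18.3848 − 16.4317) = 0.120 × 1.9531 = 0.2344 W/m².
SF₆: Δ = 18 − 0 = 18 ppt = 0.018 ppb; ΔF = 0.57 × 0.018 = 0.0103 W/m².
CF₄: ΔF = 0.00009 × (112 − 31) = 0.00009 × 81 = 0.0073 W/m².
Total ΔF = 5.3116 + 0.2344 + 0.0103 + 0.0073 = 5.5636 W/m².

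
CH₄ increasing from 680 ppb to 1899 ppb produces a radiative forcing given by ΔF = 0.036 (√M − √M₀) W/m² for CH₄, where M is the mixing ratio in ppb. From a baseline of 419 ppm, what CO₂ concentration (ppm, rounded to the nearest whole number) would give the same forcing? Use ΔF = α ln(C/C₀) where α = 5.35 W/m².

CH₄ forcing: 0.036 × (√1899 − √680) = 0.036 × (43.5775 − 26.0768) = 0.036 × 17.5007 = 0.63003 W/m².
Set 5.35 ln(C/419) = 0.63003: ln(C/419) = 0.63003/5.35 = 0.11776, so C = 419 × e^0.11776 = 419 × 1.12497 = 471.36 ppm.

C ≈ 471 ppm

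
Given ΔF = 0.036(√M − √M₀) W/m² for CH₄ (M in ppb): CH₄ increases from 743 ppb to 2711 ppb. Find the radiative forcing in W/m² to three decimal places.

ΔF = 0.893 W/m²

CH₄: 0.036 × (√2711 − √743) = 0.036 × (52.0673 − 27.2580) = 0.036 × 24.8093 = 0.8931 W/m².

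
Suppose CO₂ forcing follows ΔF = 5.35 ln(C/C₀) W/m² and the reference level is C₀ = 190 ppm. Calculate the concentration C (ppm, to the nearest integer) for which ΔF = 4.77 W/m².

Set 5.35 ln(C/190) = 4.77, so ln(C/190) = 4.77/5.35 = 0.89159.
Then C/190 = e^0.89159 = 2.43900, giving C = 190 × 2.43900 = 463.41 ppm.

C ≈ 463 ppm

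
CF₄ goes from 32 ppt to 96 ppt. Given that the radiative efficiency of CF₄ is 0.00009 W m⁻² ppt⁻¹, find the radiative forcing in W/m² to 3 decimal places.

ΔF = 0.006 W/m²

CF₄: ΔF = 0.00009 × (96 − 32) = 0.00009 × 64 = 0.0058 W/m².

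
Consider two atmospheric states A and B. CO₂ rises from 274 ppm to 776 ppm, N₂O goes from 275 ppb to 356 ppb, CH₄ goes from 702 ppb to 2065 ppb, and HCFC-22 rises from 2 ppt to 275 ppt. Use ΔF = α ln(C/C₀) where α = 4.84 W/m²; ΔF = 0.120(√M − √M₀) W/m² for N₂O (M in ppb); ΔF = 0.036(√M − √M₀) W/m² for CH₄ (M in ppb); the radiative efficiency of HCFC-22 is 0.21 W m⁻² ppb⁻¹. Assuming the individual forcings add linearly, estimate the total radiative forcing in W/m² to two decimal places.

ΔF = 6.05 W/m²

CO₂: 4.84 × ln(776/274) = 4.84 × ln(2.83212) = 4.84 × 1.04103 = 5.0386 W/m².
N₂O: 0.120 × (√356 − √275) = 0.120 × (18.8680 − 16.5831) = 0.120 × 2.2849 = 0.2742 W/m².
CH₄: 0.036 × (√2065 − √702) = 0.036 × (45.4423 − 26.4953) = 0.036 × 18.9470 = 0.6821 W/m².
HCFC-22: Δ = 275 − 2 = 273 ppt = 0.273 ppb; ΔF = 0.21 × 0.273 = 0.0573 W/m².
Total ΔF = 5.0386 + 0.2742 + 0.6821 + 0.0573 = 6.0522 W/m².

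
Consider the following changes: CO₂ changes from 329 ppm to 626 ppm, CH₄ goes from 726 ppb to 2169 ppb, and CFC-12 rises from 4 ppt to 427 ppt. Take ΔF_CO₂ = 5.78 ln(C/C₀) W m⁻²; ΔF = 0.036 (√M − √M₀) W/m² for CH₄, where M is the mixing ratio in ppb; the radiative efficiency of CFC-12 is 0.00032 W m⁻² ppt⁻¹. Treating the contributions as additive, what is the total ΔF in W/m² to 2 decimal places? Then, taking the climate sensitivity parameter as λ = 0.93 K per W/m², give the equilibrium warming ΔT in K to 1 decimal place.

ΔF = 4.56 W/m²; ΔT = 4.2 K

CO₂: 5.78 × ln(626/329) = 5.78 × ln(1.90274) = 5.78 × 0.64329 = 3.7182 W/m².
CH₄: 0.036 × (√2169 − √726) = 0.036 × (46.5725 − 26.9444) = 0.036 × 19.6281 = 0.7066 W/m².
CFC-12: ΔF = 0.00032 × (427 − 4) = 0.00032 × 423 = 0.1354 W/m².
Total ΔF = 3.7182 + 0.7066 + 0.1354 = 4.5602 W/m².
ΔT = λ ΔF = 0.93 × 4.56 = 4.2408 K.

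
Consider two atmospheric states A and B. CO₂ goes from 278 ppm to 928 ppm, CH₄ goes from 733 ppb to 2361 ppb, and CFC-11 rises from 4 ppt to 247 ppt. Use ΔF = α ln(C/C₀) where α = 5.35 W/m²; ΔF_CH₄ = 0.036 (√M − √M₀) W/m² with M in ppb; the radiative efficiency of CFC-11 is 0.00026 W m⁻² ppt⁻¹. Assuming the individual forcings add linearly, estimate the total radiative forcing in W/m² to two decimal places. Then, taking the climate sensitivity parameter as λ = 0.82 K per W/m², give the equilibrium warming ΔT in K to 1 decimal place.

ΔF = 7.29 W/m²; ΔT = 6.0 K

CO₂: 5.35 × ln(928/278) = 5.35 × ln(3.33813) = 5.35 × 1.20541 = 6.4489 W/m².
CH₄: 0.036 × (√2361 − √733) = 0.036 × (48.5901 − 27.0740) = 0.036 × 21.5161 = 0.7746 W/m².
CFC-11: ΔF = 0.00026 × (247 − 4) = 0.00026 × 243 = 0.0632 W/m².
Total ΔF = 6.4489 + 0.7746 + 0.0632 = 7.2867 W/m².
ΔT = λ ΔF = 0.82 × 7.29 = 5.9778 K.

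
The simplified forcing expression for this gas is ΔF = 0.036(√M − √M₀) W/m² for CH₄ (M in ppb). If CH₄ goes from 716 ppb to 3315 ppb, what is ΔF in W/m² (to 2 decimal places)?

ΔF = 1.11 W/m²

CH₄: 0.036 × (√3315 − √716) = 0.036 × (57.5760 − 26.7582) = 0.036 × 30.8178 = 1.1094 W/m².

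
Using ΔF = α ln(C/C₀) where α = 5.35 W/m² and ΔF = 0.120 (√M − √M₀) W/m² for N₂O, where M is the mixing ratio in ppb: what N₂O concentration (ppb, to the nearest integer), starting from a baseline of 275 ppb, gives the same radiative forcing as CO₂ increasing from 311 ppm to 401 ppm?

M ≈ 779 ppb

CO₂ forcing: 5.35 × ln(401/311) = 5.35 × 0.254169 = 1.35980 W/m².
Set 0.120(√M − √275) = 1.35980: √M = 1.35980/0.120 + √275 = 11.3317 + 16.5831 = 27.9148.
M = (27.9148)² = 779.24 ppb.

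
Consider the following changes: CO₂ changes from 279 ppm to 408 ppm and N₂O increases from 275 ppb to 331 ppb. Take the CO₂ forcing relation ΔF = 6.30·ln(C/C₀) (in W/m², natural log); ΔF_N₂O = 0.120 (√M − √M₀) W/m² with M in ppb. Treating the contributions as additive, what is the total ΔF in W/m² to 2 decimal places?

ΔF = 2.59 W/m²

CO₂: 6.30 × ln(408/279) = 6.30 × ln(1.46237) = 6.30 × 0.38006 = 2.3944 W/m².
N₂O: 0.120 × (√331 − √275) = 0.120 × (18.1934 − 16.5831) = 0.120 × 1.6103 = 0.1932 W/m².
Total ΔF = 2.3944 + 0.1932 = 2.5876 W/m².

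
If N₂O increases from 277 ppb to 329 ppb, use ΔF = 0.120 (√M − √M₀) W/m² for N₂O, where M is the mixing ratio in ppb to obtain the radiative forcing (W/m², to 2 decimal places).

N₂O: 0.120 × (√329 − √277) = 0.120 × (18.1384 − 16.6433) = 0.120 × 1.4951 = 0.1794 W/m².

ΔF = 0.18 W/m²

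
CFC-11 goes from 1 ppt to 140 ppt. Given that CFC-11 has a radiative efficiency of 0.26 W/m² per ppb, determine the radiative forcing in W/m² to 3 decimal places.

ΔF = 0.036 W/m²

CFC-11: Δ = 140 − 1 = 139 ppt = 0.139 ppb; ΔF = 0.26 × 0.139 = 0.0361 W/m².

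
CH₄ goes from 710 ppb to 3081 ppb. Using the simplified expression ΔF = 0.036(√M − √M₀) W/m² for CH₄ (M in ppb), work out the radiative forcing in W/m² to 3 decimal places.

ΔF = 1.039 W/m²

CH₄: 0.036 × (√3081 − √710) = 0.036 × (55.5068 − 26.6458) = 0.036 × 28.8610 = 1.0390 W/m².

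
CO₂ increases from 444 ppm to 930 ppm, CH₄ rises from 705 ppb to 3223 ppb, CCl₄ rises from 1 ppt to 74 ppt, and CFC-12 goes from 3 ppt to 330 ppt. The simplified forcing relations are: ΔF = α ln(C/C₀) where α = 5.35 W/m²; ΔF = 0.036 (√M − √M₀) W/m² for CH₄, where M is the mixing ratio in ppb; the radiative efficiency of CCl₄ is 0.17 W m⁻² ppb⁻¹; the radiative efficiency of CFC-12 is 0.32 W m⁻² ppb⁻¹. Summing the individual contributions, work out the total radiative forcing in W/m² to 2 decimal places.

ΔF = 5.16 W/m²

CO₂: 5.35 × ln(930/444) = 5.35 × ln(2.09459) = 5.35 × 0.73936 = 3.9556 W/m².
CH₄: 0.036 × (√3223 − √705) = 0.036 × (56.7715 − 26.5518) = 0.036 × 30.2197 = 1.0879 W/m².
CCl₄: Δ = 74 − 1 = 73 ppt = 0.073 ppb; ΔF = 0.17 × 0.073 = 0.0124 W/m².
CFC-12: Δ = 330 − 3 = 327 ppt = 0.327 ppb; ΔF = 0.32 × 0.327 = 0.1046 W/m².
Total ΔF = 3.9556 + 1.0879 + 0.0124 + 0.1046 = 5.1605 W/m².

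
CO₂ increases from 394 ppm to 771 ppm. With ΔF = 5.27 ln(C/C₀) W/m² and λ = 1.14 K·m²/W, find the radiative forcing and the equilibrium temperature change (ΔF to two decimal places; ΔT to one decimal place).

ΔF = 3.54 W/m²; ΔT = 4.0 K

CO₂: 5.27 × ln(771/394) = 5.27 × ln(1.95685) = 5.27 × 0.67134 = 3.5380 W/m².
ΔT = λ ΔF = 1.14 × 3.54 = 4.0356 K.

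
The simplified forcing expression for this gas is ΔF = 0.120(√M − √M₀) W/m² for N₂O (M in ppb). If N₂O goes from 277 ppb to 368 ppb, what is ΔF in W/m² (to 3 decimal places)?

N₂O: 0.120 × (√368 − √277) = 0.120 × (19.1833 − 16.6433) = 0.120 × 2.5400 = 0.3048 W/m².

ΔF = 0.305 W/m²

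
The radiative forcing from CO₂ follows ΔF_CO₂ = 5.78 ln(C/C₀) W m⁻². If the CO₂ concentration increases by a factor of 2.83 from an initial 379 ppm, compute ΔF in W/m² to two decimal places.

ΔF = 6.01 W/m²

Because the forcing depends only on the ratio C/C₀, the initial concentration does not enter.
ΔF = 5.78 × ln(2.83) = 5.78 × 1.04028 = 6.0128 W/m².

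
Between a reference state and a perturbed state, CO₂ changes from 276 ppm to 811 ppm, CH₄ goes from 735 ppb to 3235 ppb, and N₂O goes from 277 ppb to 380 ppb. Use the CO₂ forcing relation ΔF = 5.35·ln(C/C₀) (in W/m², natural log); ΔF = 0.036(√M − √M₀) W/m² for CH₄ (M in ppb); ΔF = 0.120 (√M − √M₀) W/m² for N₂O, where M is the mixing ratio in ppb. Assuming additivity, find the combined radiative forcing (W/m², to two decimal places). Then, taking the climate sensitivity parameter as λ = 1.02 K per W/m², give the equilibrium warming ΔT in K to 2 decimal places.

ΔF = 7.18 W/m²; ΔT = 7.32 K

CO₂: 5.35 × ln(811/276) = 5.35 × ln(2.93841) = 5.35 × 1.07787 = 5.7666 W/m².
CH₄: 0.036 × (√3235 − √735) = 0.036 × (56.8771 − 27.1109) = 0.036 × 29.7662 = 1.0716 W/m².
N₂O: 0.120 × (√380 − √277) = 0.120 × (19.4936 − 16.6433) = 0.120 × 2.8503 = 0.3420 W/m².
Total ΔF = 5.7666 + 1.0716 + 0.3420 = 7.1802 W/m².
ΔT = λ ΔF = 1.02 × 7.18 = 7.3236 K.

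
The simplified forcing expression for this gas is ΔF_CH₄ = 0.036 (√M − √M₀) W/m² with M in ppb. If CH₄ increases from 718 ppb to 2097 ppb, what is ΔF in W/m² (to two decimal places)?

ΔF = 0.68 W/m²

CH₄: 0.036 × (√2097 − √718) = 0.036 × (45.7930 − 26.7955) = 0.036 × 18.9975 = 0.6839 W/m².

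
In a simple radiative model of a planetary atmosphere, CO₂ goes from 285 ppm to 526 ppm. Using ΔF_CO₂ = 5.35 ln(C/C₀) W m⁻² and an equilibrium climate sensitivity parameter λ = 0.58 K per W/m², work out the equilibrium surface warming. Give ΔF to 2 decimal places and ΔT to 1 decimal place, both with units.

CO₂: 5.35 × ln(526/285) = 5.35 × ln(1.84561) = 5.35 × 0.61281 = 3.2785 W/m².
ΔT = λ ΔF = 0.58 × 3.28 = 1.9024 K.

ΔF = 3.28 W/m²; ΔT = 1.9 K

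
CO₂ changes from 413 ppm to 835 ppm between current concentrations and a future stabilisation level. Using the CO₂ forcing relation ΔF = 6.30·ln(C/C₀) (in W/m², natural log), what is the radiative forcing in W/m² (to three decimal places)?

ΔF = 4.435 W/m²

CO₂ absorption bands are partially saturated, so forcing scales with the logarithm of the concentration ratio.
CO₂: 6.30 × ln(835/413) = 6.30 × ln(2.02179) = 6.30 × 0.70398 = 4.4351 W/m².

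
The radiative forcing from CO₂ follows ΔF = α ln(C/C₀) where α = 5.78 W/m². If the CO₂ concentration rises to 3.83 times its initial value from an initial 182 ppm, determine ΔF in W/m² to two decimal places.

Because the forcing depends only on the ratio C/C₀, the initial concentration does not enter.
ΔF = 5.78 × ln(3.83) = 5.78 × 1.34286 = 7.7617 W/m².

ΔF = 7.76 W/m²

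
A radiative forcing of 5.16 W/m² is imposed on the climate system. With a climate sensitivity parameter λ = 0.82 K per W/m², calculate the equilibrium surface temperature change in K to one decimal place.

ΔT = 4.2 K

ΔT = λ ΔF = 0.82 × 5.16 = 4.2312 K.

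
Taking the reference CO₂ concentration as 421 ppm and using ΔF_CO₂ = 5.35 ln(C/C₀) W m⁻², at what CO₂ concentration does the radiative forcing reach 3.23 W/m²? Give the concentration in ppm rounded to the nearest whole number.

C ≈ 770 ppm

Set 5.35 ln(C/421) = 3.23, so ln(C/421) = 3.23/5.35 = 0.60374.
Then C/421 = e^0.60374 = 1.82895, giving C = 421 × 1.82895 = 769.99 ppm.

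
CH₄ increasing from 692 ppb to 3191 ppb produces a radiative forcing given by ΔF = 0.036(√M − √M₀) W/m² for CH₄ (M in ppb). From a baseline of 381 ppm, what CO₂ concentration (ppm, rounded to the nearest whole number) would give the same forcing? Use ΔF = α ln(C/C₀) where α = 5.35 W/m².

CH₄ forcing: 0.036 × (√3191 − √692) = 0.036 × (56.4889 − 26.3059) = 0.036 × 30.1830 = 1.08659 W/m².
Set 5.35 ln(C/381) = 1.08659: ln(C/381) = 1.08659/5.35 = 0.20310, so C = 381 × e^0.20310 = 381 × 1.22519 = 466.80 ppm.

C ≈ 467 ppm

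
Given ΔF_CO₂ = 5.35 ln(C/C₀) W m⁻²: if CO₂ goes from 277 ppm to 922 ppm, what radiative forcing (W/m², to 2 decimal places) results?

CO₂: 5.35 × ln(922/277) = 5.35 × ln(3.32852) = 5.35 × 1.20253 = 6.4335 W/m².

ΔF = 6.43 W/m²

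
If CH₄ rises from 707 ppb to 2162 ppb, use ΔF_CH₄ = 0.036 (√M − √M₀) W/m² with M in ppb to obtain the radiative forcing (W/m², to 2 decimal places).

ΔF = 0.72 W/m²

CH₄: 0.036 × (√2162 − √707) = 0.036 × (46.4973 − 26.5895) = 0.036 × 19.9078 = 0.7167 W/m².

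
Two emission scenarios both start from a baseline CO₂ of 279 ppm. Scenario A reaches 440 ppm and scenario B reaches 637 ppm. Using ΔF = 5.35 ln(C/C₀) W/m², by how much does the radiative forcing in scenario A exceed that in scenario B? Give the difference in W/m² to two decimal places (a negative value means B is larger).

ΔF_A = 5.35 ln(440/279) = 5.35 × 0.45556 = 2.4372 W/m².
ΔF_B = 5.35 ln(637/279) = 5.35 × 0.82556 = 4.4167 W/m².
Difference: 2.4372 − 4.4167 = -1.9795 W/m².

ΔF_A − ΔF_B = -1.98 W/m²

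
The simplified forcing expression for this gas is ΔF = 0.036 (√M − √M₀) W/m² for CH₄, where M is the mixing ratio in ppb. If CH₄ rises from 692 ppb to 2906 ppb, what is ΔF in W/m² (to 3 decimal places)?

ΔF = 0.994 W/m²

CH₄: 0.036 × (√2906 − √692) = 0.036 × (53.9073 − 26.3059) = 0.036 × 27.6014 = 0.9937 W/m².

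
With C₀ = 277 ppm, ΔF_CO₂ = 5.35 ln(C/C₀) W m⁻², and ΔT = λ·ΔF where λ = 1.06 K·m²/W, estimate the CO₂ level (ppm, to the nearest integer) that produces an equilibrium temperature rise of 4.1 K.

Required forcing: ΔF = ΔT/λ = 4.1/1.06 = 3.8679 W/m².
Then ln(C/277) = ΔF/5.35 = 3.8679/5.35 = 0.72297.
So C = 277 × e^0.72297 = 277 × 2.06054 = 570.77 ppm.

C ≈ 571 ppm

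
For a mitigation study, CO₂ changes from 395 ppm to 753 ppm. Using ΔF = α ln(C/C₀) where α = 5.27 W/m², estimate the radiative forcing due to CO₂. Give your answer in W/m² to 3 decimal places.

CO₂ absorption bands are partially saturated, so forcing scales with the logarithm of the concentration ratio.
CO₂: 5.27 × ln(753/395) = 5.27 × ln(1.90633) = 5.27 × 0.64518 = 3.4001 W/m².

ΔF = 3.400 W/m²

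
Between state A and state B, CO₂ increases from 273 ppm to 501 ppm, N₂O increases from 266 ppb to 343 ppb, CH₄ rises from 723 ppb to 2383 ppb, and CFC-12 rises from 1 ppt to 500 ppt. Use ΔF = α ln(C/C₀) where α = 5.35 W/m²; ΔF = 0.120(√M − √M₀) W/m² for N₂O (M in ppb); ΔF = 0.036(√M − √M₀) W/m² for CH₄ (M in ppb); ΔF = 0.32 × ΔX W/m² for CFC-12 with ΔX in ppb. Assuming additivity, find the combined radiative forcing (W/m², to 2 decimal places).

CO₂: 5.35 × ln(501/273) = 5.35 × ln(1.83516) = 5.35 × 0.60713 = 3.2481 W/m².
N₂O: 0.120 × (√343 − √266) = 0.120 × (18.5203 − 16.3095) = 0.120 × 2.2108 = 0.2653 W/m².
CH₄: 0.036 × (√2383 − √723) = 0.036 × (48.8160 − 26.8887) = 0.036 × 21.9273 = 0.7894 W/m².
CFC-12: Δ = 500 − 1 = 499 ppt = 0.499 ppb; ΔF = 0.32 × 0.499 = 0.1597 W/m².
Total ΔF = 3.2481 + 0.2653 + 0.7894 + 0.1597 = 4.4625 W/m².

ΔF = 4.46 W/m²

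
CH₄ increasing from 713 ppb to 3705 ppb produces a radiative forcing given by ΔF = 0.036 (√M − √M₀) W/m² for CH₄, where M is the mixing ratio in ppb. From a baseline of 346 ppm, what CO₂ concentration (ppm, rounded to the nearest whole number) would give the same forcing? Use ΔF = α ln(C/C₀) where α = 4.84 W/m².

C ≈ 446 ppm

CH₄ forcing: 0.036 × (√3705 − √713) = 0.036 × (60.8687 − 26.7021) = 0.036 × 34.1666 = 1.23000 W/m².
Set 4.84 ln(C/346) = 1.23000: ln(C/346) = 1.23000/4.84 = 0.25413, so C = 346 × e^0.25413 = 346 × 1.28934 = 446.11 ppm.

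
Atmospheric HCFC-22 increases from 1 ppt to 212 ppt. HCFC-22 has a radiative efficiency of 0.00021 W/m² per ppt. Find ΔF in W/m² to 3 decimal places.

ΔF = 0.044 W/m²

HCFC-22: ΔF = 0.00021 × (212 − 1) = 0.00021 × 211 = 0.0443 W/m².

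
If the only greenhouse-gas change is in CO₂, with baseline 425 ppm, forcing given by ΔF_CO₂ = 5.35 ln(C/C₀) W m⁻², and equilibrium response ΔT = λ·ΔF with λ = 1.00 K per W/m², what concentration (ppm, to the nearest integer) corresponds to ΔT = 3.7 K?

C ≈ 849 ppm

Required forcing: ΔF = ΔT/λ = 3.7/1.00 = 3.7000 W/m².
Then ln(C/425) = ΔF/5.35 = 3.7000/5.35 = 0.69159.
So C = 425 × e^0.69159 = 425 × 1.99689 = 848.68 ppm.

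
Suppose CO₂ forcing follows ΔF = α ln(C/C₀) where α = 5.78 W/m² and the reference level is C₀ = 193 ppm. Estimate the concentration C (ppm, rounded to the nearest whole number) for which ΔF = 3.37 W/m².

Set 5.78 ln(C/193) = 3.37, so ln(C/193) = 3.37/5.78 = 0.58304.
Then C/193 = e^0.58304 = 1.79148, giving C = 193 × 1.79148 = 345.76 ppm.

C ≈ 346 ppm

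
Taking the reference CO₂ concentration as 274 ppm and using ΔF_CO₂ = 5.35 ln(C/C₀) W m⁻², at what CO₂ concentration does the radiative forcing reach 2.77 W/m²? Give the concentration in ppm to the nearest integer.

C ≈ 460 ppm

Set 5.35 ln(C/274) = 2.77, so ln(C/274) = 2.77/5.35 = 0.51776.
Then C/274 = e^0.51776 = 1.67826, giving C = 274 × 1.67826 = 459.84 ppm.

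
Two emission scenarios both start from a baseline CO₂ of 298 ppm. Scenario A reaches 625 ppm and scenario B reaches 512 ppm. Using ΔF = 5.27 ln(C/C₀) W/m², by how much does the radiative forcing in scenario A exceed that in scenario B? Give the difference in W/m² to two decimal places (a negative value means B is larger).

ΔF_A − ΔF_B = 1.05 W/m²

ΔF_A = 5.27 ln(625/298) = 5.27 × 0.74066 = 3.9033 W/m².
ΔF_B = 5.27 ln(512/298) = 5.27 × 0.54123 = 2.8523 W/m².
Difference: 3.9033 − 2.8523 = 1.0510 W/m².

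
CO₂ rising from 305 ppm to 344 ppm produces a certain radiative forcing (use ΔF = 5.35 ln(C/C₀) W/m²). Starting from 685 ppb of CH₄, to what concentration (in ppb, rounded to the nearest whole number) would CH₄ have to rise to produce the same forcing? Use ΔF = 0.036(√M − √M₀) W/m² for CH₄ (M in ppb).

M ≈ 1941 ppb

CO₂ forcing: 5.35 × ln(344/305) = 5.35 × 0.120330 = 0.64377 W/m².
Set 0.036(√M − √685) = 0.64377: √M = 0.64377/0.036 + √685 = 17.8825 + 26.1725 = 44.0550.
M = (44.0550)² = 1940.84 ppb.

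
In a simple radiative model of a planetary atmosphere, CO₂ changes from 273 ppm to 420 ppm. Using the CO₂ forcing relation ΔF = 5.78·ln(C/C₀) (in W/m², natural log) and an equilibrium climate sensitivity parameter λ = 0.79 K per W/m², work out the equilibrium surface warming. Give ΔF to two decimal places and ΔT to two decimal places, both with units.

ΔF = 2.49 W/m²; ΔT = 1.97 K

CO₂: 5.78 × ln(420/273) = 5.78 × ln(1.53846) = 5.78 × 0.43078 = 2.4899 W/m².
ΔT = λ ΔF = 0.79 × 2.49 = 1.9671 K.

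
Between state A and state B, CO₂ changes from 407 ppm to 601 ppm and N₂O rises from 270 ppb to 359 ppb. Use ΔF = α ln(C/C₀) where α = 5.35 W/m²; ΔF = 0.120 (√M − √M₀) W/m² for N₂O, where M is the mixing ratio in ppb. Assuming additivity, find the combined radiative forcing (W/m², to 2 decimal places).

ΔF = 2.39 W/m²

CO₂: 5.35 × ln(601/407) = 5.35 × ln(1.47666) = 5.35 × 0.38978 = 2.0853 W/m².
N₂O: 0.120 × (√359 − √270) = 0.120 × (18.9473 − 16.4317) = 0.120 × 2.5156 = 0.3019 W/m².
Total ΔF = 2.0853 + 0.3019 = 2.3872 W/m².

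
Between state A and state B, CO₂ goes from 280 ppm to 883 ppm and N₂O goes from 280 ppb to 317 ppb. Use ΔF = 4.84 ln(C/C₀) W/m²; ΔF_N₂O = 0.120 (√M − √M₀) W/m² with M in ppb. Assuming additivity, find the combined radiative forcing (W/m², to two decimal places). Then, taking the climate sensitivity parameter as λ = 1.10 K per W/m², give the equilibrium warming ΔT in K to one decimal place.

ΔF = 5.69 W/m²; ΔT = 6.3 K

CO₂: 4.84 × ln(883/280) = 4.84 × ln(3.15357) = 4.84 × 1.14854 = 5.5589 W/m².
N₂O: 0.120 × (√317 − √280) = 0.120 × (17.8045 − 16.7332) = 0.120 × 1.0713 = 0.1286 W/m².
Total ΔF = 5.5589 + 0.1286 = 5.6875 W/m².
ΔT = λ ΔF = 1.10 × 5.69 = 6.2590 K.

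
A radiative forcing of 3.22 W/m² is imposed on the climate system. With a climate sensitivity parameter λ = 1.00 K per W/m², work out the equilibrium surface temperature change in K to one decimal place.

ΔT = λ ΔF = 1.00 × 3.22 = 3.2200 K.

ΔT = 3.2 K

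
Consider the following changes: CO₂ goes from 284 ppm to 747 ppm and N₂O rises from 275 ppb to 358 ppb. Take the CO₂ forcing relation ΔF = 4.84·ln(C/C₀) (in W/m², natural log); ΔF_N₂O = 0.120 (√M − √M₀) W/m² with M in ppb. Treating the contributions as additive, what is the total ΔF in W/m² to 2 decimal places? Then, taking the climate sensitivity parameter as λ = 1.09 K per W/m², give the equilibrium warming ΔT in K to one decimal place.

CO₂: 4.84 × ln(747/284) = 4.84 × ln(2.63028) = 4.84 × 0.96709 = 4.6807 W/m².
N₂O: 0.120 × (√358 − √275) = 0.120 × (18.9209 − 16.5831) = 0.120 × 2.3378 = 0.2805 W/m².
Total ΔF = 4.6807 + 0.2805 = 4.9612 W/m².
ΔT = λ ΔF = 1.09 × 4.96 = 5.4064 K.

ΔF = 4.96 W/m²; ΔT = 5.4 K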